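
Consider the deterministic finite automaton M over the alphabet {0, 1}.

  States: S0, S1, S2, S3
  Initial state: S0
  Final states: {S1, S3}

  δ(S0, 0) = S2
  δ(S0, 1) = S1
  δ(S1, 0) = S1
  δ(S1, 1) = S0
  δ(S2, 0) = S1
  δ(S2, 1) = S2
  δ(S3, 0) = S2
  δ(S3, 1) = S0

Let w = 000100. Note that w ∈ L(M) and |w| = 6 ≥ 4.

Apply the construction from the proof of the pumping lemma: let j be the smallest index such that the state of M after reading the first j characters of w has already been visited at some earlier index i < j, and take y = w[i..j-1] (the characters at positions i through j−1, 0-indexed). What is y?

0

State sequence: S0 -0-> S2 -0-> S1 -0-> S1 -1-> S0 -0-> S2 -0-> S1
First repeat at step 3: S1 was already visited.

So i = 2, j = 3, giving x = w[0:2] = 00, y = w[2:3] = 0, z = w[3:6] = 100.
Check: |xy| = 3 ≤ 4 and |y| = 1 ≥ 1. Reading y takes M from S1 back to S1, so every xyⁱz is accepted.
With |Q| = 4, pigeonhole forces a state repeat no later than step 4; the substring read between the first and second visits to that state can be pumped.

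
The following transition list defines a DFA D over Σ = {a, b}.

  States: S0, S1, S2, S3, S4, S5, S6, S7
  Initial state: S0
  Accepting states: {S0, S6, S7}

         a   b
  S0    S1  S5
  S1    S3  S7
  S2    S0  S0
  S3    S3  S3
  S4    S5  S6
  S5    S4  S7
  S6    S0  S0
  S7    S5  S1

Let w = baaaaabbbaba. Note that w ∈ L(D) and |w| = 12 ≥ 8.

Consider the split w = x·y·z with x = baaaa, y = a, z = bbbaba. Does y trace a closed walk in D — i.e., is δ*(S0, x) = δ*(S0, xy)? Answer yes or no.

State sequence: S0 -b-> S5 -a-> S4 -a-> S5 -a-> S4 -a-> S5 -a-> S4

After x (step 5): S5. After xy (step 6): S4.
They differ (S5 ≠ S4), so y is not a cycle from the state after x; this split is not the one the pumping-lemma construction produces, and pumping y need not keep the string in L(D).

no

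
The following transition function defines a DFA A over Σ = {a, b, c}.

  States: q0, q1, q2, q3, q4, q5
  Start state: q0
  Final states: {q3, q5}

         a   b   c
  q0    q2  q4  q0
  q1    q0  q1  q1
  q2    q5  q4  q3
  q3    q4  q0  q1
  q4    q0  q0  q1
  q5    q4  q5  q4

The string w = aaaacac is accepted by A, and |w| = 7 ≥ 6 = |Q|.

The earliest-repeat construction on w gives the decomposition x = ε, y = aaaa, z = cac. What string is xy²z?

aaaaaaaacac

xy^2z = ε·aaaa·aaaa·cac = aaaaaaaacac.
Reading y = aaaa takes A from q0 back to q0, so after x·y·y the machine is still in q0, and z then leads to the accepting state q3. Hence aaaaaaaacac ∈ L(A).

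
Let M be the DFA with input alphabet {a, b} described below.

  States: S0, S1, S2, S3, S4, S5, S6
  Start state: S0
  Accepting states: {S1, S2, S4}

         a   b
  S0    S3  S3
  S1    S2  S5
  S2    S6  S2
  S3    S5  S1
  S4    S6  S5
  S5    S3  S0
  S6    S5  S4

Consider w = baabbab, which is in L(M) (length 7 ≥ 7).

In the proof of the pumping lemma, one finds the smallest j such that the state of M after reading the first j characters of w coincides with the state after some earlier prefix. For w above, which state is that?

S3

Run of M on w = b a a b b a b:
  step 0: S0  (start)
  step 1: S3  (read b: S0→S3)
  step 2: S5  (read a: S3→S5)
  step 3: S3  (read a: S5→S3)   ← first repeat (S3 seen earlier)
  step 4: S1  (read b: S3→S1)
  step 5: S5  (read b: S1→S5)
  step 6: S3  (read a: S5→S3)
  step 7: S1  (read b: S3→S1)

The earliest repeat is at step j = 3: M is in S3, which it already visited at step i = 1.
The DFA has 7 states, so the proof of the pumping lemma guarantees a repeated state among the first 7+1 visited; the segment between the two visits is the pumpable y.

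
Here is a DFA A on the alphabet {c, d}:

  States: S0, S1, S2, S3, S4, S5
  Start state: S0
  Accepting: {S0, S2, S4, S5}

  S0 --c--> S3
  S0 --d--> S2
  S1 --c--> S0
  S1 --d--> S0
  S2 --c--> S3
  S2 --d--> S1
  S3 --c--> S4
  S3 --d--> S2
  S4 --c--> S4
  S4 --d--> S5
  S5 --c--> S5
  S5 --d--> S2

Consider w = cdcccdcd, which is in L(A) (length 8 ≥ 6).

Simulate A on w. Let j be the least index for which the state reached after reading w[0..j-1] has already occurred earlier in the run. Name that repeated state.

Run of A on w = c d c c c d c d:
  step 0: S0  (start)
  step 1: S3  (read c: S0→S3)
  step 2: S2  (read d: S3→S2)
  step 3: S3  (read c: S2→S3)   ← first repeat (S3 seen earlier)
  step 4: S4  (read c: S3→S4)
  step 5: S4  (read c: S4→S4)
  step 6: S5  (read d: S4→S5)
  step 7: S5  (read c: S5→S5)
  step 8: S2  (read d: S5→S2)

The earliest repeat is at step j = 3: A is in S3, which it already visited at step i = 1.
Since A has 6 states, any run of length ≥ 6 visits 6+1 states, so by pigeonhole some state repeats within the first 6 steps — that repeat gives the pumpable loop.

S3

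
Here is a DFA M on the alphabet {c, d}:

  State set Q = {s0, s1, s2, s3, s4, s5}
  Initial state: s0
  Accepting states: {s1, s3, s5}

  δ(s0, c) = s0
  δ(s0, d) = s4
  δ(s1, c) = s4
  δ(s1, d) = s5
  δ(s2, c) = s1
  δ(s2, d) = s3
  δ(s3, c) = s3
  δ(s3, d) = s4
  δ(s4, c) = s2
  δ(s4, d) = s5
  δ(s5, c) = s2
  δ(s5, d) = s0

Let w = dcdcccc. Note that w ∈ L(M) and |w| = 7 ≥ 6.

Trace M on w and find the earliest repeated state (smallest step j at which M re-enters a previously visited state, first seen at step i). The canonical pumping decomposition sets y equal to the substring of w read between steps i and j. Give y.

Run of M on w = d c d c c c c:
  step 0: s0  (start)
  step 1: s4  (read d: s0→s4)
  step 2: s2  (read c: s4→s2)
  step 3: s3  (read d: s2→s3)
  step 4: s3  (read c: s3→s3)   ← first repeat (s3 seen earlier)
  step 5: s3  (read c: s3→s3)
  step 6: s3  (read c: s3→s3)
  step 7: s3  (read c: s3→s3)

So i = 3, j = 4, giving x = w[0:3] = dcd, y = w[3:4] = c, z = w[4:7] = ccc.
Check: |xy| = 4 ≤ 6 and |y| = 1 ≥ 1. Reading y takes M from s3 back to s3, so every xyⁱz is accepted.

c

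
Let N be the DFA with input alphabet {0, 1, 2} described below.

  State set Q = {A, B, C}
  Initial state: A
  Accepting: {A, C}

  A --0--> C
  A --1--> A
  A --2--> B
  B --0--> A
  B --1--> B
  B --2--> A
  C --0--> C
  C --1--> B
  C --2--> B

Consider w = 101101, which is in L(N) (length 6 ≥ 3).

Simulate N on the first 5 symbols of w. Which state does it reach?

A

Run of N on the first 5 characters of w = 1 0 1 1 0:
  step 0: A  (start)
  step 1: A  (read 1: A→A)
  step 2: C  (read 0: A→C)
  step 3: B  (read 1: C→B)
  step 4: B  (read 1: B→B)
  step 5: A  (read 0: B→A)

After reading 5 characters, N is in state A.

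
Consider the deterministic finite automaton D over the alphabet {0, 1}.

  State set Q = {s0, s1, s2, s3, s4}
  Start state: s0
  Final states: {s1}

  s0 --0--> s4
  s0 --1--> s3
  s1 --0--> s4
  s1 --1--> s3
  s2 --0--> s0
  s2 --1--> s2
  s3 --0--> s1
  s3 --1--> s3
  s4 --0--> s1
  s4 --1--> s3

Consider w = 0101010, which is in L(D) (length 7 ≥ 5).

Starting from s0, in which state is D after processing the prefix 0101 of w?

s3

Run of D on the first 4 characters of w = 0 1 0 1:
  step 0: s0  (start)
  step 1: s4  (read 0: s0→s4)
  step 2: s3  (read 1: s4→s3)
  step 3: s1  (read 0: s3→s1)
  step 4: s3  (read 1: s1→s3)

After reading 4 characters, D is in state s3.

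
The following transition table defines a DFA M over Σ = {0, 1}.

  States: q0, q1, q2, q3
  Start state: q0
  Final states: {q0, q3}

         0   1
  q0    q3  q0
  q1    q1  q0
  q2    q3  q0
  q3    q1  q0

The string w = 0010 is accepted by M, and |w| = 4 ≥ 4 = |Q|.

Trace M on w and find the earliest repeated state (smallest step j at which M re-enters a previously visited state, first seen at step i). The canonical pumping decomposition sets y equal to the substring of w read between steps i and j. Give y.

001

State sequence: q0 -0-> q3 -0-> q1 -1-> q0 -0-> q3
First repeat at step 3: q0 was already visited.

So i = 0, j = 3, giving x = w[0:0] = ε, y = w[0:3] = 001, z = w[3:4] = 0.
Check: |xy| = 3 ≤ 4 and |y| = 3 ≥ 1. Reading y takes M from q0 back to q0, so every xyⁱz is accepted.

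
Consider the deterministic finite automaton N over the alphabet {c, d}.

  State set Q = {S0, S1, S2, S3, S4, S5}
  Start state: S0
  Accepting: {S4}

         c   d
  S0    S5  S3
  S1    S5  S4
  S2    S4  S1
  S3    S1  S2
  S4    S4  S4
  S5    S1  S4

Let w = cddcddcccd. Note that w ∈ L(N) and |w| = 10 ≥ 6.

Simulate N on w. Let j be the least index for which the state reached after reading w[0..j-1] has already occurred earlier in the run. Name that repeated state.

Run of N on w = c d d c d d c c c d:
  step 0: S0  (start)
  step 1: S5  (read c: S0→S5)
  step 2: S4  (read d: S5→S4)
  step 3: S4  (read d: S4→S4)   ← first repeat (S4 seen earlier)
  step 4: S4  (read c: S4→S4)
  step 5: S4  (read d: S4→S4)
  step 6: S4  (read d: S4→S4)
  step 7: S4  (read c: S4→S4)
  step 8: S4  (read c: S4→S4)
  step 9: S4  (read c: S4→S4)
  step 10: S4  (read d: S4→S4)

The earliest repeat is at step j = 3: N is in S4, which it already visited at step i = 2.

S4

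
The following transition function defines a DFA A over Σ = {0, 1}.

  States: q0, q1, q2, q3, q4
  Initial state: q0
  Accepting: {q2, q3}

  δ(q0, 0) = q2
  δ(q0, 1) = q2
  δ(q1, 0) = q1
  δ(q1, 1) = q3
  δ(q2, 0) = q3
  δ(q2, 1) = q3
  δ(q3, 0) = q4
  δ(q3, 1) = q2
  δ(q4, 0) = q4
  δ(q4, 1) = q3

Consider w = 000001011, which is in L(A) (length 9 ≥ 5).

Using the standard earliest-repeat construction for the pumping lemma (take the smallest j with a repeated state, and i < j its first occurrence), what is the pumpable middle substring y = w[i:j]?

0

State sequence: q0 -0-> q2 -0-> q3 -0-> q4 -0-> q4 -0-> q4 -1-> q3 -0-> q4 -1-> q3 -1-> q2
First repeat at step 4: q4 was already visited.

So i = 3, j = 4, giving x = w[0:3] = 000, y = w[3:4] = 0, z = w[4:9] = 01011.
Check: |xy| = 4 ≤ 5 and |y| = 1 ≥ 1. Reading y takes A from q4 back to q4, so every xyⁱz is accepted.
Pumping length from the standard proof: p = 5 (the number of states). The repeated state found above gives |xy| = j ≤ 5 and |y| = j − i ≥ 1.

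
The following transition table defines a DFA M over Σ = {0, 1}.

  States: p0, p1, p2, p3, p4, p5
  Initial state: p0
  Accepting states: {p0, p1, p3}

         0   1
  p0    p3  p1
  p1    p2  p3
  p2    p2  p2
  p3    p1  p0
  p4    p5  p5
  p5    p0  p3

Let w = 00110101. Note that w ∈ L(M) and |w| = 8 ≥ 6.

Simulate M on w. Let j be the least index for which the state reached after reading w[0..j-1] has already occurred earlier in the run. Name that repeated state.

p3

Run of M on w = 0 0 1 1 0 1 0 1:
  step 0: p0  (start)
  step 1: p3  (read 0: p0→p3)
  step 2: p1  (read 0: p3→p1)
  step 3: p3  (read 1: p1→p3)   ← first repeat (p3 seen earlier)
  step 4: p0  (read 1: p3→p0)
  step 5: p3  (read 0: p0→p3)
  step 6: p0  (read 1: p3→p0)
  step 7: p3  (read 0: p0→p3)
  step 8: p0  (read 1: p3→p0)

The earliest repeat is at step j = 3: M is in p3, which it already visited at step i = 1.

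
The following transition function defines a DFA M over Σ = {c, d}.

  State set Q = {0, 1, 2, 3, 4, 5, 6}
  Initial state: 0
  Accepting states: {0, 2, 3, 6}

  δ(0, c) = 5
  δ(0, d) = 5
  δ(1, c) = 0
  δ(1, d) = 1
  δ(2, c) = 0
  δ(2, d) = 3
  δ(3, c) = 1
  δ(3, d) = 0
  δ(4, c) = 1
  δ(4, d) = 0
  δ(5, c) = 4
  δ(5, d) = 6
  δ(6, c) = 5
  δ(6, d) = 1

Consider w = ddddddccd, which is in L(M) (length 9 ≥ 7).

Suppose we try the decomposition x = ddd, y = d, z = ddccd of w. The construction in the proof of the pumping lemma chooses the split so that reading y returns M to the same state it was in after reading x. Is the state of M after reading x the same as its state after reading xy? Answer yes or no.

yes

State sequence: 0 -d-> 5 -d-> 6 -d-> 1 -d-> 1

After x (step 3): 1. After xy (step 4): 1.
They match, so y = d drives M around a cycle from 1 back to itself; pumping y any number of times keeps M in 1 before reading z, and xyⁱz ∈ L(M) for every i ≥ 0.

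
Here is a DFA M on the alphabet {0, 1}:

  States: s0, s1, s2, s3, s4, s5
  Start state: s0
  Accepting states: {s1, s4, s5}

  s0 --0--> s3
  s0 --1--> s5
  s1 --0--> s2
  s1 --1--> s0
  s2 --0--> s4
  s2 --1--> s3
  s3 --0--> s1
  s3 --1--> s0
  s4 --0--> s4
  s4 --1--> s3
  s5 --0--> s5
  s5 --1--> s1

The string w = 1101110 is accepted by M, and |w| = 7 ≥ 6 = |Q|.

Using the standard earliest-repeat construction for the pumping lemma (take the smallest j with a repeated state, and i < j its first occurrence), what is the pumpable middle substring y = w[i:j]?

11011

Run of M on w = 1 1 0 1 1 1 0:
  step 0: s0  (start)
  step 1: s5  (read 1: s0→s5)
  step 2: s1  (read 1: s5→s1)
  step 3: s2  (read 0: s1→s2)
  step 4: s3  (read 1: s2→s3)
  step 5: s0  (read 1: s3→s0)   ← first repeat (s0 seen earlier)
  step 6: s5  (read 1: s0→s5)
  step 7: s5  (read 0: s5→s5)

So i = 0, j = 5, giving x = w[0:0] = ε, y = w[0:5] = 11011, z = w[5:7] = 10.
Check: |xy| = 5 ≤ 6 and |y| = 5 ≥ 1. Reading y takes M from s0 back to s0, so every xyⁱz is accepted.
The DFA has 6 states, so the proof of the pumping lemma guarantees a repeated state among the first 6+1 visited; the segment between the two visits is the pumpable y.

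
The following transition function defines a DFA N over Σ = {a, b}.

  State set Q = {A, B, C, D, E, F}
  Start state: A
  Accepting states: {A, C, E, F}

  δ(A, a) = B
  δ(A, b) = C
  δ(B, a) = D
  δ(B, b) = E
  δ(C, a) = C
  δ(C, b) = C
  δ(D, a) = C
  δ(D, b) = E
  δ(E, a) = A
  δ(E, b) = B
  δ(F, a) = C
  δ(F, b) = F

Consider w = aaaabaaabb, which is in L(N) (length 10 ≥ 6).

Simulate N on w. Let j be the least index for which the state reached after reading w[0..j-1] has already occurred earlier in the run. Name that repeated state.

C

Run of N on w = a a a a b a a a b b:
  step 0: A  (start)
  step 1: B  (read a: A→B)
  step 2: D  (read a: B→D)
  step 3: C  (read a: D→C)
  step 4: C  (read a: C→C)   ← first repeat (C seen earlier)
  step 5: C  (read b: C→C)
  step 6: C  (read a: C→C)
  step 7: C  (read a: C→C)
  step 8: C  (read a: C→C)
  step 9: C  (read b: C→C)
  step 10: C  (read b: C→C)

The earliest repeat is at step j = 4: N is in C, which it already visited at step i = 3.
With |Q| = 6, pigeonhole forces a state repeat no later than step 6; the substring read between the first and second visits to that state can be pumped.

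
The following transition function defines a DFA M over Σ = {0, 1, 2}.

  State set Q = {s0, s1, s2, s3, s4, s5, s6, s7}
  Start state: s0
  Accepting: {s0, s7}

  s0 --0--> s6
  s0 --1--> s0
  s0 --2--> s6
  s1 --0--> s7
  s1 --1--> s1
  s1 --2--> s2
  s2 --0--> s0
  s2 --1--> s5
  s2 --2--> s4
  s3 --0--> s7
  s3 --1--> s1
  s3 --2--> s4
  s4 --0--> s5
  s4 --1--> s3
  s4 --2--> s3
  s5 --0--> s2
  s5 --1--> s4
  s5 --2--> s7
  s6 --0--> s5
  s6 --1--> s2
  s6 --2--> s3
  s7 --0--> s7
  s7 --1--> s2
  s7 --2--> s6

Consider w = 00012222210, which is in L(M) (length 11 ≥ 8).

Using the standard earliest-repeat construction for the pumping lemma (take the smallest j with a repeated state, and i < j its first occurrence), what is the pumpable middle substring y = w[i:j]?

01

Run of M on w = 0 0 0 1 2 2 2 2 2 1 0:
  step 0: s0  (start)
  step 1: s6  (read 0: s0→s6)
  step 2: s5  (read 0: s6→s5)
  step 3: s2  (read 0: s5→s2)
  step 4: s5  (read 1: s2→s5)   ← first repeat (s5 seen earlier)
  step 5: s7  (read 2: s5→s7)
  step 6: s6  (read 2: s7→s6)
  step 7: s3  (read 2: s6→s3)
  step 8: s4  (read 2: s3→s4)
  step 9: s3  (read 2: s4→s3)
  step 10: s1  (read 1: s3→s1)
  step 11: s7  (read 0: s1→s7)

So i = 2, j = 4, giving x = w[0:2] = 00, y = w[2:4] = 01, z = w[4:11] = 2222210.
Check: |xy| = 4 ≤ 8 and |y| = 2 ≥ 1. Reading y takes M from s5 back to s5, so every xyⁱz is accepted.
With |Q| = 8, pigeonhole forces a state repeat no later than step 8; the substring read between the first and second visits to that state can be pumped.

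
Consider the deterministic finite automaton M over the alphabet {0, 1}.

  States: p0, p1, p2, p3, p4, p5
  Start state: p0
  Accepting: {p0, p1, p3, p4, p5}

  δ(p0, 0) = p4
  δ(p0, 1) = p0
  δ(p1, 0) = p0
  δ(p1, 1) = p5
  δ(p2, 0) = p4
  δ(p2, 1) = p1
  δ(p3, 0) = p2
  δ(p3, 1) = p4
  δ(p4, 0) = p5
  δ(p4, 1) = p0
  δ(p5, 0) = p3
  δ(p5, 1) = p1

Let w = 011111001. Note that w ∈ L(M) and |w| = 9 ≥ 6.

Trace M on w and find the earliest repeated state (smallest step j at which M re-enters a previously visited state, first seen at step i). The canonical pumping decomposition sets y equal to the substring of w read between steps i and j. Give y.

01

Run of M on w = 0 1 1 1 1 1 0 0 1:
  step 0: p0  (start)
  step 1: p4  (read 0: p0→p4)
  step 2: p0  (read 1: p4→p0)   ← first repeat (p0 seen earlier)
  step 3: p0  (read 1: p0→p0)
  step 4: p0  (read 1: p0→p0)
  step 5: p0  (read 1: p0→p0)
  step 6: p0  (read 1: p0→p0)
  step 7: p4  (read 0: p0→p4)
  step 8: p5  (read 0: p4→p5)
  step 9: p1  (read 1: p5→p1)

So i = 0, j = 2, giving x = w[0:0] = ε, y = w[0:2] = 01, z = w[2:9] = 1111001.
Check: |xy| = 2 ≤ 6 and |y| = 2 ≥ 1. Reading y takes M from p0 back to p0, so every xyⁱz is accepted.
With |Q| = 6, pigeonhole forces a state repeat no later than step 6; the substring read between the first and second visits to that state can be pumped.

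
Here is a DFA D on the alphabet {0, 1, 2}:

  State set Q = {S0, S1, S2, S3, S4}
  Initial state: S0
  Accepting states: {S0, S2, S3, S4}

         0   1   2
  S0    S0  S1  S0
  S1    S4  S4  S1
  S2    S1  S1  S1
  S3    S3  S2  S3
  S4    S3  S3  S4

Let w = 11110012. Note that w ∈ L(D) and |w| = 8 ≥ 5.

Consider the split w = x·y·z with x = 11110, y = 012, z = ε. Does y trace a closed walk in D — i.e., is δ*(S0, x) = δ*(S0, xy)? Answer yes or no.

no

Run of D on the first 8 characters of w = 1 1 1 1 0 0 1 2:
  step 0: S0  (start)
  step 1: S1  (read 1: S0→S1)
  step 2: S4  (read 1: S1→S4)
  step 3: S3  (read 1: S4→S3)
  step 4: S2  (read 1: S3→S2)
  step 5: S1  (read 0: S2→S1)
  step 6: S4  (read 0: S1→S4)
  step 7: S3  (read 1: S4→S3)
  step 8: S3  (read 2: S3→S3)

After x (step 5): S1. After xy (step 8): S3.
They differ (S1 ≠ S3), so y is not a cycle from the state after x; this split is not the one the pumping-lemma construction produces, and pumping y need not keep the string in L(D).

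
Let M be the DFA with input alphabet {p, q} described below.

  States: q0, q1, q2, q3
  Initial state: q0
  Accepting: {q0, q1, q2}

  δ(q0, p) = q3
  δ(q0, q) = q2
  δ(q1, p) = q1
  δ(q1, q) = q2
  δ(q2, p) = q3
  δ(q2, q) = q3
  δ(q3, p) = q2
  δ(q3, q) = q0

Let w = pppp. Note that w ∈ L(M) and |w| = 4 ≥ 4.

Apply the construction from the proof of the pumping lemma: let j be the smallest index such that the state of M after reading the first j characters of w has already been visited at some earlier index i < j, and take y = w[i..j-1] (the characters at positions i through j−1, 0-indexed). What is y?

State sequence: q0 -p-> q3 -p-> q2 -p-> q3 -p-> q2
First repeat at step 3: q3 was already visited.

So i = 1, j = 3, giving x = w[0:1] = p, y = w[1:3] = pp, z = w[3:4] = p.
Check: |xy| = 3 ≤ 4 and |y| = 2 ≥ 1. Reading y takes M from q3 back to q3, so every xyⁱz is accepted.

pp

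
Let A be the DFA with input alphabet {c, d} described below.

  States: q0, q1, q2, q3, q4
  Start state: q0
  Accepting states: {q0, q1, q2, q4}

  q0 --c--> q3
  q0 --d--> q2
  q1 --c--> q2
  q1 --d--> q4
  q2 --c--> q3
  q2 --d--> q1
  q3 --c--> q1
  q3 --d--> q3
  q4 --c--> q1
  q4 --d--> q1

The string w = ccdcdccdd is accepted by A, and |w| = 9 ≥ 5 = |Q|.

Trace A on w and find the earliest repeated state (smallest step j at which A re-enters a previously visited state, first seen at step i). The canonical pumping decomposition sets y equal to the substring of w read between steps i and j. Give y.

dc

Run of A on w = c c d c d c c d d:
  step 0: q0  (start)
  step 1: q3  (read c: q0→q3)
  step 2: q1  (read c: q3→q1)
  step 3: q4  (read d: q1→q4)
  step 4: q1  (read c: q4→q1)   ← first repeat (q1 seen earlier)
  step 5: q4  (read d: q1→q4)
  step 6: q1  (read c: q4→q1)
  step 7: q2  (read c: q1→q2)
  step 8: q1  (read d: q2→q1)
  step 9: q4  (read d: q1→q4)

So i = 2, j = 4, giving x = w[0:2] = cc, y = w[2:4] = dc, z = w[4:9] = dccdd.
Check: |xy| = 4 ≤ 5 and |y| = 2 ≥ 1. Reading y takes A from q1 back to q1, so every xyⁱz is accepted.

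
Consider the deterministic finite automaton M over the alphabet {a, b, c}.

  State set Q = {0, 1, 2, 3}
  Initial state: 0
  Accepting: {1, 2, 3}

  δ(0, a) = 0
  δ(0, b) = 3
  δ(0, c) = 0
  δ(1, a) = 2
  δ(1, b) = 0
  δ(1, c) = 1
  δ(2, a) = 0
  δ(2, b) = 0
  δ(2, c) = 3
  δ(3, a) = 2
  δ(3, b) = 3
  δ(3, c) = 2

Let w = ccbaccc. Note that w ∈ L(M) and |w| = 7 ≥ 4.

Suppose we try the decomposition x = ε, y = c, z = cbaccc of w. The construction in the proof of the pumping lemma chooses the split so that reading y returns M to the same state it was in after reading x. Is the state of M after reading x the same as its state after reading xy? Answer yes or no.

Run of M on the first 1 characters of w = c:
  step 0: 0  (start)
  step 1: 0  (read c: 0→0)

After x (step 0): 0. After xy (step 1): 0.
They match, so y = c drives M around a cycle from 0 back to itself; pumping y any number of times keeps M in 0 before reading z, and xyⁱz ∈ L(M) for every i ≥ 0.

yes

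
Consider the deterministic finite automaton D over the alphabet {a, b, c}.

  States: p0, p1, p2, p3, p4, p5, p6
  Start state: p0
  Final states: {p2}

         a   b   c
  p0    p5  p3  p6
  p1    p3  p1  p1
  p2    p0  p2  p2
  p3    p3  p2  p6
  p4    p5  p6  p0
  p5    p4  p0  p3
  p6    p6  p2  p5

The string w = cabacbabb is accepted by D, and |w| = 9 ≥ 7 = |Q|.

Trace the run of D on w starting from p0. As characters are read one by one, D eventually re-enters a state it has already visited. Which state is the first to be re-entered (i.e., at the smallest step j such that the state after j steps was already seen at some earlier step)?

p6

State sequence: p0 -c-> p6 -a-> p6 -b-> p2 -a-> p0 -c-> p6 -b-> p2 -a-> p0 -b-> p3 -b-> p2
First repeat at step 2: p6 was already visited.

The earliest repeat is at step j = 2: D is in p6, which it already visited at step i = 1.
Since D has 7 states, any run of length ≥ 7 visits 7+1 states, so by pigeonhole some state repeats within the first 7 steps — that repeat gives the pumpable loop.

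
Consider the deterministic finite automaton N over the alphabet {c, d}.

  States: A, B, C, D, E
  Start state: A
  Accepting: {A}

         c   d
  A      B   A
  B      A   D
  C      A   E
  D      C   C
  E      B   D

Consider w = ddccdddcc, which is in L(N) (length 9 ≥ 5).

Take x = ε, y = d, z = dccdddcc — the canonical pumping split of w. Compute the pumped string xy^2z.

xy^2z = ε·d·d·dccdddcc = dddccdddcc.
Reading y = d takes N from A back to A, so after x·y·y the machine is still in A, and z then leads to the accepting state A. Hence dddccdddcc ∈ L(N).

dddccdddcc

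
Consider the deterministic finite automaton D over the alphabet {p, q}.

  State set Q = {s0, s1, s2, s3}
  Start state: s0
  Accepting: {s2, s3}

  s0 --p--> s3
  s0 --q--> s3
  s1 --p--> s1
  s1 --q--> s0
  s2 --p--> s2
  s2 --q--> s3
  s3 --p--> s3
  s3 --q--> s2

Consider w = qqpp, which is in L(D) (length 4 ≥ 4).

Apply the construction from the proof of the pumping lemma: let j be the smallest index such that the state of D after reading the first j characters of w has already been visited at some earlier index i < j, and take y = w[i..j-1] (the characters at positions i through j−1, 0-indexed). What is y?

Run of D on w = q q p p:
  step 0: s0  (start)
  step 1: s3  (read q: s0→s3)
  step 2: s2  (read q: s3→s2)
  step 3: s2  (read p: s2→s2)   ← first repeat (s2 seen earlier)
  step 4: s2  (read p: s2→s2)

So i = 2, j = 3, giving x = w[0:2] = qq, y = w[2:3] = p, z = w[3:4] = p.
Check: |xy| = 3 ≤ 4 and |y| = 1 ≥ 1. Reading y takes D from s2 back to s2, so every xyⁱz is accepted.

p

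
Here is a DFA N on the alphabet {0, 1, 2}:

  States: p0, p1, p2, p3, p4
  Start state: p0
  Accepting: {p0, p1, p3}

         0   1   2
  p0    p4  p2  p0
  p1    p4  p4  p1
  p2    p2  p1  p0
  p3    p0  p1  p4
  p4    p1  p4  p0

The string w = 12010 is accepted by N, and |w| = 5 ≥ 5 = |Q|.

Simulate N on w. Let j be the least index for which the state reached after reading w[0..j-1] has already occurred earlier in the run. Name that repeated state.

Run of N on w = 1 2 0 1 0:
  step 0: p0  (start)
  step 1: p2  (read 1: p0→p2)
  step 2: p0  (read 2: p2→p0)   ← first repeat (p0 seen earlier)
  step 3: p4  (read 0: p0→p4)
  step 4: p4  (read 1: p4→p4)
  step 5: p1  (read 0: p4→p1)

The earliest repeat is at step j = 2: N is in p0, which it already visited at step i = 0.
The DFA has 5 states, so the proof of the pumping lemma guarantees a repeated state among the first 5+1 visited; the segment between the two visits is the pumpable y.

p0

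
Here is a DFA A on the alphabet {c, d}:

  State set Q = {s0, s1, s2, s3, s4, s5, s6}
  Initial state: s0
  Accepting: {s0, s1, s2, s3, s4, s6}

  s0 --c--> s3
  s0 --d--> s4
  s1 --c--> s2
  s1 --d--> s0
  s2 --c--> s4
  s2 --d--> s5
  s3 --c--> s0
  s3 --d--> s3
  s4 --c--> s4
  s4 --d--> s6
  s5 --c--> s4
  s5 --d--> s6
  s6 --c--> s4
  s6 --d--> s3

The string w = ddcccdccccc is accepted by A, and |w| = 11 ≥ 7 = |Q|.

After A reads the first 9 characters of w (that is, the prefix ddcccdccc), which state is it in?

Run of A on the first 9 characters of w = d d c c c d c c c:
  step 0: s0  (start)
  step 1: s4  (read d: s0→s4)
  step 2: s6  (read d: s4→s6)
  step 3: s4  (read c: s6→s4)
  step 4: s4  (read c: s4→s4)
  step 5: s4  (read c: s4→s4)
  step 6: s6  (read d: s4→s6)
  step 7: s4  (read c: s6→s4)
  step 8: s4  (read c: s4→s4)
  step 9: s4  (read c: s4→s4)

After reading 9 characters, A is in state s4.

s4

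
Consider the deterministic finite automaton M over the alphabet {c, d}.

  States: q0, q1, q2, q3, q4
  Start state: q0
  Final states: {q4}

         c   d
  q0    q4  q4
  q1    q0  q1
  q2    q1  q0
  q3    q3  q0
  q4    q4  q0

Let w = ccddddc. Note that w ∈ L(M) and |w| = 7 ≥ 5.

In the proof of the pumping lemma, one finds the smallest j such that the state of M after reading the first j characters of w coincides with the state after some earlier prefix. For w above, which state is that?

q4

Run of M on w = c c d d d d c:
  step 0: q0  (start)
  step 1: q4  (read c: q0→q4)
  step 2: q4  (read c: q4→q4)   ← first repeat (q4 seen earlier)
  step 3: q0  (read d: q4→q0)
  step 4: q4  (read d: q0→q4)
  step 5: q0  (read d: q4→q0)
  step 6: q4  (read d: q0→q4)
  step 7: q4  (read c: q4→q4)

The earliest repeat is at step j = 2: M is in q4, which it already visited at step i = 1.
The DFA has 5 states, so the proof of the pumping lemma guarantees a repeated state among the first 5+1 visited; the segment between the two visits is the pumpable y.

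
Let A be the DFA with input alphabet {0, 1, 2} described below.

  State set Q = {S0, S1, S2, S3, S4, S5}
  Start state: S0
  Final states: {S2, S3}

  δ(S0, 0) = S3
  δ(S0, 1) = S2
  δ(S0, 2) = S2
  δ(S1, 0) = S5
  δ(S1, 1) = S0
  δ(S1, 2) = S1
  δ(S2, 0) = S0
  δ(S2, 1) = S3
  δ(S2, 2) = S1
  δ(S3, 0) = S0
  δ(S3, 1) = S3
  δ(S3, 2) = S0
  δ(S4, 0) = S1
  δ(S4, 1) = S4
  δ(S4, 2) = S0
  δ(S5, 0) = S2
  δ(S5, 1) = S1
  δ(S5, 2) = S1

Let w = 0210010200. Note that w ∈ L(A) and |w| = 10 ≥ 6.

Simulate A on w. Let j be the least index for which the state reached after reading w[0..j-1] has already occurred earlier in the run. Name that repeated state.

S0

Run of A on w = 0 2 1 0 0 1 0 2 0 0:
  step 0: S0  (start)
  step 1: S3  (read 0: S0→S3)
  step 2: S0  (read 2: S3→S0)   ← first repeat (S0 seen earlier)
  step 3: S2  (read 1: S0→S2)
  step 4: S0  (read 0: S2→S0)
  step 5: S3  (read 0: S0→S3)
  step 6: S3  (read 1: S3→S3)
  step 7: S0  (read 0: S3→S0)
  step 8: S2  (read 2: S0→S2)
  step 9: S0  (read 0: S2→S0)
  step 10: S3  (read 0: S0→S3)

The earliest repeat is at step j = 2: A is in S0, which it already visited at step i = 0.
The DFA has 6 states, so the proof of the pumping lemma guarantees a repeated state among the first 6+1 visited; the segment between the two visits is the pumpable y.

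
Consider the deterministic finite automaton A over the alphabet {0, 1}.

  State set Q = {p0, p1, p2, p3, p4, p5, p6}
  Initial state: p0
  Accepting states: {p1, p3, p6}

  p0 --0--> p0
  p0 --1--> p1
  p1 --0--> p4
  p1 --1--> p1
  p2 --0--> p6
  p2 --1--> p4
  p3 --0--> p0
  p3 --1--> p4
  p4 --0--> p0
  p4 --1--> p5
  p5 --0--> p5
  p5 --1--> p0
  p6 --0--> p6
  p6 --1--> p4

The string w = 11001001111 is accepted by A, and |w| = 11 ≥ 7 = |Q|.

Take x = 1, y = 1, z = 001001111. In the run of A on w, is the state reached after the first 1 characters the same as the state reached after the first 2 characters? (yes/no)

State sequence: p0 -1-> p1 -1-> p1

After x (step 1): p1. After xy (step 2): p1.
They match, so y = 1 drives A around a cycle from p1 back to itself; pumping y any number of times keeps A in p1 before reading z, and xyⁱz ∈ L(A) for every i ≥ 0.

yes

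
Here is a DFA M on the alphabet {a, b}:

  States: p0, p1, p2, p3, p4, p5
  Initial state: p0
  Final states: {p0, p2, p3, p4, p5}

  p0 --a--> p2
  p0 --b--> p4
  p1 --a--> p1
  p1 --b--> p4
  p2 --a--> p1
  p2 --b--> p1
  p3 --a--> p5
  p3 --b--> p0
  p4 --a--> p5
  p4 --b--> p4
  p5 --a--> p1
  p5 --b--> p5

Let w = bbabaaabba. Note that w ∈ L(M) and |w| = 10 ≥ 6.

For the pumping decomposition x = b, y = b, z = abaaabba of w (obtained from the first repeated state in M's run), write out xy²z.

xy^2z = b·b·b·abaaabba = bbbabaaabba.
Reading y = b takes M from p4 back to p4, so after x·y·y the machine is still in p4, and z then leads to the accepting state p5. Hence bbbabaaabba ∈ L(M).

bbbabaaabba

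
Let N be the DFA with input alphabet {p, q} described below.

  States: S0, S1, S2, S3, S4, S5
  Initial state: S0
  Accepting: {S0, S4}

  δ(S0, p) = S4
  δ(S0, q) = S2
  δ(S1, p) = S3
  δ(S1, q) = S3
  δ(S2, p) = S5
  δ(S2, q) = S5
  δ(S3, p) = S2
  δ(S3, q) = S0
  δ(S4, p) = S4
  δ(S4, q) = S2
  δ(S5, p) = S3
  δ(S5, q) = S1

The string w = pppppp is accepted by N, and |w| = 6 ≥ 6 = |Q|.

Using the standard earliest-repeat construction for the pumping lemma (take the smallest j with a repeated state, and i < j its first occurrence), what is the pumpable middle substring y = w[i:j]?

State sequence: S0 -p-> S4 -p-> S4 -p-> S4 -p-> S4 -p-> S4 -p-> S4
First repeat at step 2: S4 was already visited.

So i = 1, j = 2, giving x = w[0:1] = p, y = w[1:2] = p, z = w[2:6] = pppp.
Check: |xy| = 2 ≤ 6 and |y| = 1 ≥ 1. Reading y takes N from S4 back to S4, so every xyⁱz is accepted.

p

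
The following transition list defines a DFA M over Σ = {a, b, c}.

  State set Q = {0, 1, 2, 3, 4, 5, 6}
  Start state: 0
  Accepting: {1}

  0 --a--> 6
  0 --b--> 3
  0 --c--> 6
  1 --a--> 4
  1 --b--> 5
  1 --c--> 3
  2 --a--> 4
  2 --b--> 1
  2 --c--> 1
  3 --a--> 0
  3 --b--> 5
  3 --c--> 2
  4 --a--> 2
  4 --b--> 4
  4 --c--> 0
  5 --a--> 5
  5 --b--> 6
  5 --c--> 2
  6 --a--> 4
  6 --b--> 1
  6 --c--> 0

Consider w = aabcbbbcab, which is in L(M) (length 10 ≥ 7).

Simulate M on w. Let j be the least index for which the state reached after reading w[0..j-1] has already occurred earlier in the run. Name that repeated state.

State sequence: 0 -a-> 6 -a-> 4 -b-> 4 -c-> 0 -b-> 3 -b-> 5 -b-> 6 -c-> 0 -a-> 6 -b-> 1
First repeat at step 3: 4 was already visited.

The earliest repeat is at step j = 3: M is in 4, which it already visited at step i = 2.
With |Q| = 7, pigeonhole forces a state repeat no later than step 7; the substring read between the first and second visits to that state can be pumped.

4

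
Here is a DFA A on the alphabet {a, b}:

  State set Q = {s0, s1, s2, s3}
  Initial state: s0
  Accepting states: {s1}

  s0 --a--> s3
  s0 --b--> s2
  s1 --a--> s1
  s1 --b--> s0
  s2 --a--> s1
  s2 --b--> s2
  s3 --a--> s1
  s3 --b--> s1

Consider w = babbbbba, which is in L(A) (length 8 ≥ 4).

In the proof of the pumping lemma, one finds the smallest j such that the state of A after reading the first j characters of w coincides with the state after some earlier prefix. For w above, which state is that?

s0

Run of A on w = b a b b b b b a:
  step 0: s0  (start)
  step 1: s2  (read b: s0→s2)
  step 2: s1  (read a: s2→s1)
  step 3: s0  (read b: s1→s0)   ← first repeat (s0 seen earlier)
  step 4: s2  (read b: s0→s2)
  step 5: s2  (read b: s2→s2)
  step 6: s2  (read b: s2→s2)
  step 7: s2  (read b: s2→s2)
  step 8: s1  (read a: s2→s1)

The earliest repeat is at step j = 3: A is in s0, which it already visited at step i = 0.
The DFA has 4 states, so the proof of the pumping lemma guarantees a repeated state among the first 4+1 visited; the segment between the two visits is the pumpable y.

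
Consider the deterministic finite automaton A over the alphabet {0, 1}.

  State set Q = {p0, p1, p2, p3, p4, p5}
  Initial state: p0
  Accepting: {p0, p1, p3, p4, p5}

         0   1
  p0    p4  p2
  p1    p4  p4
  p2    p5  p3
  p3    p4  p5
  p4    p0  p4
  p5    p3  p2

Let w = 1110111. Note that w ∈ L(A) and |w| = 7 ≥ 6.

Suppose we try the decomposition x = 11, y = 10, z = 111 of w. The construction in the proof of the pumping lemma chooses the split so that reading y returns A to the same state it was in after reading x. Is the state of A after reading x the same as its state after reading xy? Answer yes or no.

State sequence: p0 -1-> p2 -1-> p3 -1-> p5 -0-> p3

After x (step 2): p3. After xy (step 4): p3.
They match, so y = 10 drives A around a cycle from p3 back to itself; pumping y any number of times keeps A in p3 before reading z, and xyⁱz ∈ L(A) for every i ≥ 0.

yes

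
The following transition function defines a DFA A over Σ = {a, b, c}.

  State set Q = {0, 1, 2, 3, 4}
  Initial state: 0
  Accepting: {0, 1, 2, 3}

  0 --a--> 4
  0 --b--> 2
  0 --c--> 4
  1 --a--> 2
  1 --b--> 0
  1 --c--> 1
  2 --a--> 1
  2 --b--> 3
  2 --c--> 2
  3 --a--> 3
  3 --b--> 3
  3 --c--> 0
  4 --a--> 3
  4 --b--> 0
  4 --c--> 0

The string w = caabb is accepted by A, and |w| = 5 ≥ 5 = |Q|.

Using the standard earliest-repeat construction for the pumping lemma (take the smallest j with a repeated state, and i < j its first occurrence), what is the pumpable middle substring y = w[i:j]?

a

Run of A on w = c a a b b:
  step 0: 0  (start)
  step 1: 4  (read c: 0→4)
  step 2: 3  (read a: 4→3)
  step 3: 3  (read a: 3→3)   ← first repeat (3 seen earlier)
  step 4: 3  (read b: 3→3)
  step 5: 3  (read b: 3→3)

So i = 2, j = 3, giving x = w[0:2] = ca, y = w[2:3] = a, z = w[3:5] = bb.
Check: |xy| = 3 ≤ 5 and |y| = 1 ≥ 1. Reading y takes A from 3 back to 3, so every xyⁱz is accepted.
The DFA has 5 states, so the proof of the pumping lemma guarantees a repeated state among the first 5+1 visited; the segment between the two visits is the pumpable y.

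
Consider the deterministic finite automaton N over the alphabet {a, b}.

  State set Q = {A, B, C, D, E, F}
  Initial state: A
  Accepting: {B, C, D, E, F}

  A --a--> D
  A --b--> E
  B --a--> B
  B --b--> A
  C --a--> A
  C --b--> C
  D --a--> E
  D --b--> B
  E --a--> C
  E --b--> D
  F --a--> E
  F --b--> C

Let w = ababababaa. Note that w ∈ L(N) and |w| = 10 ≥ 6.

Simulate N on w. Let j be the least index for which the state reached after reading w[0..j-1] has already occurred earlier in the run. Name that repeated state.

B

State sequence: A -a-> D -b-> B -a-> B -b-> A -a-> D -b-> B -a-> B -b-> A -a-> D -a-> E
First repeat at step 3: B was already visited.

The earliest repeat is at step j = 3: N is in B, which it already visited at step i = 2.
Since N has 6 states, any run of length ≥ 6 visits 6+1 states, so by pigeonhole some state repeats within the first 6 steps — that repeat gives the pumpable loop.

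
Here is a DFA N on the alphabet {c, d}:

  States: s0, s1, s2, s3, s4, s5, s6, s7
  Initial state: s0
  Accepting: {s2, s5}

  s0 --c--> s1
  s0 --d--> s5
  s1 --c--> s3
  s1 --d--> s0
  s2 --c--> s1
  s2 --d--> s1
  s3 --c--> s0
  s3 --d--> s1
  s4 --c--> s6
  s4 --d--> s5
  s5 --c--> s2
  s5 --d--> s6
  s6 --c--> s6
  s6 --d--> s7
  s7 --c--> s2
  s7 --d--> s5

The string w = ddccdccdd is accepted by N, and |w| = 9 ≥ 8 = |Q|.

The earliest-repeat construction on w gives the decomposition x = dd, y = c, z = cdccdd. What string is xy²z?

xy^2z = dd·c·c·cdccdd = ddcccdccdd.
Reading y = c takes N from s6 back to s6, so after x·y·y the machine is still in s6, and z then leads to the accepting state s5. Hence ddcccdccdd ∈ L(N).

ddcccdccdd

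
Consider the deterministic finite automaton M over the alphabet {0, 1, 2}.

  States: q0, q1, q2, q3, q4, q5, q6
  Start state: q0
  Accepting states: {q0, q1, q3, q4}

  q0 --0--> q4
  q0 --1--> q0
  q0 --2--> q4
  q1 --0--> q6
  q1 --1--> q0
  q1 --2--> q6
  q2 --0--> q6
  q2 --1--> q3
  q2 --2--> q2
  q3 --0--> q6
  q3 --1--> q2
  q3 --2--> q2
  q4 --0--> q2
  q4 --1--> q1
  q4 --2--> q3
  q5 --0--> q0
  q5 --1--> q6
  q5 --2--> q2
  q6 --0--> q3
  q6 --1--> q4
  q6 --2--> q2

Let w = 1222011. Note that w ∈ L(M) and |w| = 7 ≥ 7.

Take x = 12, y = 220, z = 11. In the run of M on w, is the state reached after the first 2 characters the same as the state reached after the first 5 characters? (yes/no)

no

Run of M on the first 5 characters of w = 1 2 2 2 0:
  step 0: q0  (start)
  step 1: q0  (read 1: q0→q0)
  step 2: q4  (read 2: q0→q4)
  step 3: q3  (read 2: q4→q3)
  step 4: q2  (read 2: q3→q2)
  step 5: q6  (read 0: q2→q6)

After x (step 2): q4. After xy (step 5): q6.
They differ (q4 ≠ q6), so y is not a cycle from the state after x; this split is not the one the pumping-lemma construction produces, and pumping y need not keep the string in L(M).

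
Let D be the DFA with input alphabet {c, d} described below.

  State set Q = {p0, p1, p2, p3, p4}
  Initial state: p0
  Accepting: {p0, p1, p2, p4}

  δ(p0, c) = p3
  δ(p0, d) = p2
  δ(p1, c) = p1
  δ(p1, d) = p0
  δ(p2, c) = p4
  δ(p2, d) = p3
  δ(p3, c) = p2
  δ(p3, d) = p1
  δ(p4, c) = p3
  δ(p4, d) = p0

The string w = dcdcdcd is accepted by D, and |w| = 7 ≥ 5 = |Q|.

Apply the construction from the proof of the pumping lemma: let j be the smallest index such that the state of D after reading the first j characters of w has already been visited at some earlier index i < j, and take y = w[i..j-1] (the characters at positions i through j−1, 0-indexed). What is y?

dcd

Run of D on w = d c d c d c d:
  step 0: p0  (start)
  step 1: p2  (read d: p0→p2)
  step 2: p4  (read c: p2→p4)
  step 3: p0  (read d: p4→p0)   ← first repeat (p0 seen earlier)
  step 4: p3  (read c: p0→p3)
  step 5: p1  (read d: p3→p1)
  step 6: p1  (read c: p1→p1)
  step 7: p0  (read d: p1→p0)

So i = 0, j = 3, giving x = w[0:0] = ε, y = w[0:3] = dcd, z = w[3:7] = cdcd.
Check: |xy| = 3 ≤ 5 and |y| = 3 ≥ 1. Reading y takes D from p0 back to p0, so every xyⁱz is accepted.
Since D has 5 states, any run of length ≥ 5 visits 5+1 states, so by pigeonhole some state repeats within the first 5 steps — that repeat gives the pumpable loop.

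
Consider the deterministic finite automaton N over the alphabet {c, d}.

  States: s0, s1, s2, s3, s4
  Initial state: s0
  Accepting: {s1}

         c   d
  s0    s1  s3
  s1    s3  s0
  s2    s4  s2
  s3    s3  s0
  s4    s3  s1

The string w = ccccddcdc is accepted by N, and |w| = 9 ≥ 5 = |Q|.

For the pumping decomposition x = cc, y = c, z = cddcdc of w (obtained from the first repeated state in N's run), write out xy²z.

cccccddcdc

xy^2z = cc·c·c·cddcdc = cccccddcdc.
Reading y = c takes N from s3 back to s3, so after x·y·y the machine is still in s3, and z then leads to the accepting state s1. Hence cccccddcdc ∈ L(N).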